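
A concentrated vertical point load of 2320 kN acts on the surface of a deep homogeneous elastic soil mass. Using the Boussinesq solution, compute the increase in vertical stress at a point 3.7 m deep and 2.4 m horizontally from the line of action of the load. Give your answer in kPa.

Boussinesq vertical stress below a point load on an elastic half-space:
Δσ_z = 3P/(2πz²) · [1 + (r/z)²]^(−5/2)
r/z = 2.4/3.7 = 0.64865; [1+(r/z)²]^(−5/2) = 0.41563.
Δσ_z = 3×2320/(2π×3.7²) × 0.41563 = 80.914 × 0.41563 = 33.63 kPa

Δσ_z ≈ 33.6 kPa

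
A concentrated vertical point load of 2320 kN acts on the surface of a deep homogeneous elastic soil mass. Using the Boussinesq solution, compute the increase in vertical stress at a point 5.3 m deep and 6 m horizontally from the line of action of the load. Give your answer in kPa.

Δσ_z ≈ 5.02 kPa

Boussinesq vertical stress below a point load on an elastic half-space:
Δσ_z = 3P/(2πz²) · [1 + (r/z)²]^(−5/2)
r/z = 6/5.3 = 1.1321; [1+(r/z)²]^(−5/2) = 0.12718.
Δσ_z = 3×2320/(2π×5.3²) × 0.12718 = 39.435 × 0.12718 = 5.015 kPa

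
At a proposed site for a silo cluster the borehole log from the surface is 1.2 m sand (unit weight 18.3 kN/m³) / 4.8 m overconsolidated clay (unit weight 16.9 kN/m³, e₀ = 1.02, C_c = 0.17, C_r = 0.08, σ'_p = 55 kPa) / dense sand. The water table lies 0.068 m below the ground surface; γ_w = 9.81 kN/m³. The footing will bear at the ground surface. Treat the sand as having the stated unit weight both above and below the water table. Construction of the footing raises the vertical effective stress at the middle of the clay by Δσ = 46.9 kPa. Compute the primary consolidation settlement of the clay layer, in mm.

Mid-depth of clay below the ground surface: z = 1.2 + 4.8/2 = 3.6 m.
Total vertical stress at mid-clay: σ_v = 18.3×1.2 + 16.9×2.4 = 62.52 kPa.
Pore pressure: u = 9.81×(3.6 − 0.068) = 34.649 kPa.
Initial effective stress: σ'_0 = σ_v − u = 62.52 − 34.649 = 27.871 kPa.
Final effective stress: σ'_f = 27.871 + 46.9 = 74.771 kPa.
σ'_f = 74.771 > σ'_p = 55 kPa, so the stress path crosses the preconsolidation pressure — recompression up to σ'_p, then virgin compression beyond:
S_c = H/(1+e₀)·[C_r·log₁₀(σ'_p/σ'_0) + C_c·log₁₀(σ'_f/σ'_p)]
    = 4.8/2.02 × [0.08×log₁₀(55/27.871) + 0.17×log₁₀(74.771/55)]
    = 2.3762 × [0.023617 + 0.022673] = 0.11 m

S_c ≈ 110 mm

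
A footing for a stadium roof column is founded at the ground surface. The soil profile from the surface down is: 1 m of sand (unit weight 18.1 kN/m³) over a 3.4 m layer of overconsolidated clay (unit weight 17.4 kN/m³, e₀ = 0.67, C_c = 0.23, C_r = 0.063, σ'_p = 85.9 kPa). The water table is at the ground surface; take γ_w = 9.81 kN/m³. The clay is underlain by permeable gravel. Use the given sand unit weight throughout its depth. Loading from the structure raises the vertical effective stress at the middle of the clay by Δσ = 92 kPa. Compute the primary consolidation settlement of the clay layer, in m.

S_c ≈ 0.134 m

Mid-depth of clay below the ground surface: z = 1 + 3.4/2 = 2.7 m.
Total vertical stress at mid-clay: σ_v = 18.1×1 + 17.4×1.7 = 47.68 kPa.
Pore pressure: u = 9.81×(2.7 − 0) = 26.487 kPa.
Initial effective stress: σ'_0 = σ_v − u = 47.68 − 26.487 = 21.193 kPa.
Final effective stress: σ'_f = 21.193 + 92 = 113.19 kPa.
σ'_f = 113.19 > σ'_p = 85.9 kPa, so the stress path crosses the preconsolidation pressure — recompression up to σ'_p, then virgin compression beyond:
S_c = H/(1+e₀)·[C_r·log₁₀(σ'_p/σ'_0) + C_c·log₁₀(σ'_f/σ'_p)]
    = 3.4/1.67 × [0.063×log₁₀(85.9/21.193) + 0.23×log₁₀(113.19/85.9)]
    = 2.0359 × [0.038291 + 0.027557] = 0.1341 m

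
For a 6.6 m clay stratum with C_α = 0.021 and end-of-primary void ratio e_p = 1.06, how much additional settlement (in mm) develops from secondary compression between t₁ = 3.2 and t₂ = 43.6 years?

S_s ≈ 76.3 mm

Secondary compression: S_s = C_α·H/(1+e_p)·log₁₀(t₂/t₁)
S_s = 0.021×6.6/(1+1.06)×log₁₀(43.6/3.2)
    = 0.06728 × 1.134 = 0.07632 m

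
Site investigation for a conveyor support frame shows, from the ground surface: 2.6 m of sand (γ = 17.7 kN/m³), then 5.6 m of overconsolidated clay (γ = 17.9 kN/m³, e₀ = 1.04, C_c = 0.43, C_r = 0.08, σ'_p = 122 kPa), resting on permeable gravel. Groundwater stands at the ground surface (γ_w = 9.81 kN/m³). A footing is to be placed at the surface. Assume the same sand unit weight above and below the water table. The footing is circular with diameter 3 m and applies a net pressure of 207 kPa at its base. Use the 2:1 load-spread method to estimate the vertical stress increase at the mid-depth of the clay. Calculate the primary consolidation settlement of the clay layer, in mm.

S_c ≈ 45.5 mm

Mid-depth of clay below the ground surface: z = 2.6 + 5.6/2 = 5.4 m.
Total vertical stress at mid-clay: σ_v = 17.7×2.6 + 17.9×2.8 = 96.14 kPa.
Pore pressure: u = 9.81×(5.4 − 0) = 52.974 kPa.
Initial effective stress: σ'_0 = σ_v − u = 96.14 − 52.974 = 43.166 kPa.
Stress increase at mid-clay by the 2:1 spreading method:
Δσ ≈ qD²/(D+z)² = 207×3²/(3+5.4)² = 26.403 kPa
Final effective stress: σ'_f = 43.166 + 26.403 = 69.569 kPa.
σ'_f = 69.569 ≤ σ'_p = 122 kPa, so the clay remains overconsolidated and only the recompression index applies:
S_c = C_r·H/(1+e₀)·log₁₀(σ'_f/σ'_0) = 0.08×5.6/2.04×log₁₀(69.569/43.166)
    = 0.21961 × 0.20727 = 0.04552 m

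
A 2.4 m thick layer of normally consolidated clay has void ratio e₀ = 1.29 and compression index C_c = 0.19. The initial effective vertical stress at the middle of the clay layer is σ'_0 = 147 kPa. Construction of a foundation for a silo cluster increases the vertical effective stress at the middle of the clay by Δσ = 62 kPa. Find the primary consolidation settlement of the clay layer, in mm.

Final effective stress: σ'_f = σ'_0 + Δσ = 147 + 62 = 209 kPa.
Normally consolidated clay, so the full stress increment lies on the virgin compression line:
S_c = C_c·H/(1+e₀)·log₁₀(σ'_f/σ'_0) = 0.19×2.4/(1+1.29)×log₁₀(209/147)
    = 0.19913 × 0.15283 = 0.03043 m

S_c ≈ 30.4 mm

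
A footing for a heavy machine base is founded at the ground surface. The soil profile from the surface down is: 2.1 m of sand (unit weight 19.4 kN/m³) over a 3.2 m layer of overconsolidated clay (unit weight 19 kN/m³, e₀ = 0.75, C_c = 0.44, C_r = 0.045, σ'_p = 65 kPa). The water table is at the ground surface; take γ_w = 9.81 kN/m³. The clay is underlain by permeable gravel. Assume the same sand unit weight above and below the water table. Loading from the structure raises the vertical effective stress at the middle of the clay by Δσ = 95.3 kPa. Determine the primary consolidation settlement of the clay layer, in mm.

S_c ≈ 265 mm

Mid-depth of clay below the ground surface: z = 2.1 + 3.2/2 = 3.7 m.
Total vertical stress at mid-clay: σ_v = 19.4×2.1 + 19×1.6 = 71.14 kPa.
Pore pressure: u = 9.81×(3.7 − 0) = 36.297 kPa.
Initial effective stress: σ'_0 = σ_v − u = 71.14 − 36.297 = 34.843 kPa.
Final effective stress: σ'_f = 34.843 + 95.3 = 130.14 kPa.
σ'_f = 130.14 > σ'_p = 65 kPa, so the stress path crosses the preconsolidation pressure — recompression up to σ'_p, then virgin compression beyond:
S_c = H/(1+e₀)·[C_r·log₁₀(σ'_p/σ'_0) + C_c·log₁₀(σ'_f/σ'_p)]
    = 3.2/1.75 × [0.045×log₁₀(65/34.843) + 0.44×log₁₀(130.14/65)]
    = 1.8286 × [0.012186 + 0.13266] = 0.2649 m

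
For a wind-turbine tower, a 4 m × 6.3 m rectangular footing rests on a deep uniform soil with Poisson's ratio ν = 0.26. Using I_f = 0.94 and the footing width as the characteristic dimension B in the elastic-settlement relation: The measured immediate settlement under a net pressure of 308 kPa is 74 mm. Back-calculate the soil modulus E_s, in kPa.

S_e = q·B·(1−ν²)/E_s · I_f  ⇒  E_s = q·B·(1−ν²)·I_f / S_e.
E_s = 308 × 4 × 0.9324 × 0.94 / 0.074 = 14590 kPa

E_s ≈ 14600 kPa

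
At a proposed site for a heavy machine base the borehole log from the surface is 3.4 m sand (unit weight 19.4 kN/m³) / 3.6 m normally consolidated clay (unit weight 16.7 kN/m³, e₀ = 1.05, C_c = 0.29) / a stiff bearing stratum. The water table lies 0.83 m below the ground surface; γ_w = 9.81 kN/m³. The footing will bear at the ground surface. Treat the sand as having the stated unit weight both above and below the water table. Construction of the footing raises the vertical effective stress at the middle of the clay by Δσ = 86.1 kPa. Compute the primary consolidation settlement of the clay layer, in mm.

Mid-depth of clay below the ground surface: z = 3.4 + 3.6/2 = 5.2 m.
Total vertical stress at mid-clay: σ_v = 19.4×3.4 + 16.7×1.8 = 96.02 kPa.
Pore pressure: u = 9.81×(5.2 − 0.83) = 42.87 kPa.
Initial effective stress: σ'_0 = σ_v − u = 96.02 − 42.87 = 53.15 kPa.
Final effective stress: σ'_f = σ'_0 + Δσ = 53.15 + 86.1 = 139.25 kPa.
Normally consolidated clay, so the full stress increment lies on the virgin compression line:
S_c = C_c·H/(1+e₀)·log₁₀(σ'_f/σ'_0) = 0.29×3.6/(1+1.05)×log₁₀(139.25/53.15)
    = 0.50927 × 0.41829 = 0.213 m

S_c ≈ 213 mm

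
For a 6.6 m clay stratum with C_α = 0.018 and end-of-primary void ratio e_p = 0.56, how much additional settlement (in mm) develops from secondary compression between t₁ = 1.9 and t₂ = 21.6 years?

Secondary compression: S_s = C_α·H/(1+e_p)·log₁₀(t₂/t₁)
S_s = 0.018×6.6/(1+0.56)×log₁₀(21.6/1.9)
    = 0.07615 × 1.056 = 0.0804 m

S_s ≈ 80.4 mm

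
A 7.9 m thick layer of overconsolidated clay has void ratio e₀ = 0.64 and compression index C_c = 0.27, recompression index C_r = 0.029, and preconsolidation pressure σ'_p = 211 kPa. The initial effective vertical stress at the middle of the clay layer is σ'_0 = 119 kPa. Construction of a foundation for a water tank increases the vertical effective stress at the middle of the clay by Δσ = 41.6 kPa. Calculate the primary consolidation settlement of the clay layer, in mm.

Final effective stress: σ'_f = 119 + 41.6 = 160.6 kPa.
σ'_f = 160.6 ≤ σ'_p = 211 kPa, so the clay remains overconsolidated and only the recompression index applies:
S_c = C_r·H/(1+e₀)·log₁₀(σ'_f/σ'_0) = 0.029×7.9/1.64×log₁₀(160.6/119)
    = 0.1397 × 0.1302 = 0.01819 m

S_c ≈ 18.2 mm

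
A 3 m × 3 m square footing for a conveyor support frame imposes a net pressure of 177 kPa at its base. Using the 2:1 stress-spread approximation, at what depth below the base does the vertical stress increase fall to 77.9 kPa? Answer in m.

z ≈ 1.52 m

2:1 spreading — at depth z the loaded area has grown by z in each plan dimension:
qB²/(B+z)² = Δσ_z ⇒ z = B(√(q/Δσ_z) − 1) = 3×(√(177/77.9) − 1) = 1.522 m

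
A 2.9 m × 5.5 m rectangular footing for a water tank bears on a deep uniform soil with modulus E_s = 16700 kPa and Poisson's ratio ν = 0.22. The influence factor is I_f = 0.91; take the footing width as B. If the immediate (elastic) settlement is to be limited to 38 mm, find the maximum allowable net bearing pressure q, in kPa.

q ≈ 253 kPa

S_e = q·B·(1−ν²)/E_s · I_f  ⇒  q = S_e·E_s / (B·(1−ν²)·I_f).
q = 0.038 × 16700 / (2.9 × 0.9516 × 0.91) = 252.7 kPa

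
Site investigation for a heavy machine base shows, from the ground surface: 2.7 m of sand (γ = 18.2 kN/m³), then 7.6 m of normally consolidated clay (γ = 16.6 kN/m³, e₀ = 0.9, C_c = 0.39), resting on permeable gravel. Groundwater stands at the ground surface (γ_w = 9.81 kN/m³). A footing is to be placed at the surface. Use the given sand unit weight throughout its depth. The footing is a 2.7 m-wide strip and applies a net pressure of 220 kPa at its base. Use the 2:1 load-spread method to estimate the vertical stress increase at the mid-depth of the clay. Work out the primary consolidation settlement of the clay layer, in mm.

S_c ≈ 574 mm

Mid-depth of clay below the ground surface: z = 2.7 + 7.6/2 = 6.5 m.
Total vertical stress at mid-clay: σ_v = 18.2×2.7 + 16.6×3.8 = 112.22 kPa.
Pore pressure: u = 9.81×(6.5 − 0) = 63.765 kPa.
Initial effective stress: σ'_0 = σ_v − u = 112.22 − 63.765 = 48.455 kPa.
Stress increase at mid-clay by the 2:1 spreading method:
Δσ = qB/(B+z) = 220×2.7/(2.7+6.5) = 64.565 kPa
Final effective stress: σ'_f = σ'_0 + Δσ = 48.455 + 64.565 = 113.02 kPa.
Normally consolidated clay, so the full stress increment lies on the virgin compression line:
S_c = C_c·H/(1+e₀)·log₁₀(σ'_f/σ'_0) = 0.39×7.6/(1+0.9)×log₁₀(113.02/48.455)
    = 1.56 × 0.36782 = 0.5738 m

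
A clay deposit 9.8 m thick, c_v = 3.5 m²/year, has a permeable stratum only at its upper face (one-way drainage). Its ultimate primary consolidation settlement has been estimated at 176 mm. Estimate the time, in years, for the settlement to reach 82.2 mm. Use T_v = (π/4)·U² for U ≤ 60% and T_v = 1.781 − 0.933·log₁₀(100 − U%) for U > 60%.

Drainage path length: H_d = H = 9.8 m (single drainage).
U = S(t)/S_ult = 82.2/176 = 0.467.
U ≤ 60%: T_v = (π/4)·U² = (π/4)×0.46705² = 0.17132.
t = T_v·H_d²/c_v = 0.17132×9.8²/3.5 = 4.701 years.

t ≈ 4.7 years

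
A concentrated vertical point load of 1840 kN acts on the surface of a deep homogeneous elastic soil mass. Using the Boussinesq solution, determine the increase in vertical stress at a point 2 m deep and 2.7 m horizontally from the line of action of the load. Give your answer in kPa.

Δσ_z ≈ 16.4 kPa

Boussinesq vertical stress below a point load on an elastic half-space:
Δσ_z = 3P/(2πz²) · [1 + (r/z)²]^(−5/2)
r/z = 2.7/2 = 1.35; [1+(r/z)²]^(−5/2) = 0.074716.
Δσ_z = 3×1840/(2π×2²) × 0.074716 = 219.63 × 0.074716 = 16.41 kPa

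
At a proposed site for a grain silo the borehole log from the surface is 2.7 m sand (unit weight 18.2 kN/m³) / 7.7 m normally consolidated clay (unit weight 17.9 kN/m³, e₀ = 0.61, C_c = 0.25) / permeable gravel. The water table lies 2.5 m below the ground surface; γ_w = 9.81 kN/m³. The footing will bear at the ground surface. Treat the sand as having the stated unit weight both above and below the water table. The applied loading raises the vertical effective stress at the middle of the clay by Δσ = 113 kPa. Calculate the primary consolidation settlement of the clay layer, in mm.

Mid-depth of clay below the ground surface: z = 2.7 + 7.7/2 = 6.55 m.
Total vertical stress at mid-clay: σ_v = 18.2×2.7 + 17.9×3.85 = 118.05 kPa.
Pore pressure: u = 9.81×(6.55 − 2.5) = 39.73 kPa.
Initial effective stress: σ'_0 = σ_v − u = 118.05 − 39.73 = 78.32 kPa.
Final effective stress: σ'_f = σ'_0 + Δσ = 78.32 + 113 = 191.32 kPa.
Normally consolidated clay, so the full stress increment lies on the virgin compression line:
S_c = C_c·H/(1+e₀)·log₁₀(σ'_f/σ'_0) = 0.25×7.7/(1+0.61)×log₁₀(191.32/78.32)
    = 1.1957 × 0.38789 = 0.4638 m

S_c ≈ 464 mm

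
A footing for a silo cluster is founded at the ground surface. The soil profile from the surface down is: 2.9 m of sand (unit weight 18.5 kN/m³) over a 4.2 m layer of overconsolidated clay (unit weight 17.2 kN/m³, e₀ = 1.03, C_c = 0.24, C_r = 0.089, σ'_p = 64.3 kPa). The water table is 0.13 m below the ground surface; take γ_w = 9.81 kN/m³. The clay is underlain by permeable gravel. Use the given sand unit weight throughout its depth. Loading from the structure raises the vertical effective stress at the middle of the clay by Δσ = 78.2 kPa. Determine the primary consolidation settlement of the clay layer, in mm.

S_c ≈ 169 mm

Mid-depth of clay below the ground surface: z = 2.9 + 4.2/2 = 5 m.
Total vertical stress at mid-clay: σ_v = 18.5×2.9 + 17.2×2.1 = 89.77 kPa.
Pore pressure: u = 9.81×(5 − 0.13) = 47.775 kPa.
Initial effective stress: σ'_0 = σ_v − u = 89.77 − 47.775 = 41.995 kPa.
Final effective stress: σ'_f = 41.995 + 78.2 = 120.19 kPa.
σ'_f = 120.19 > σ'_p = 64.3 kPa, so the stress path crosses the preconsolidation pressure — recompression up to σ'_p, then virgin compression beyond:
S_c = H/(1+e₀)·[C_r·log₁₀(σ'_p/σ'_0) + C_c·log₁₀(σ'_f/σ'_p)]
    = 4.2/2.03 × [0.089×log₁₀(64.3/41.995) + 0.24×log₁₀(120.19/64.3)]
    = 2.069 × [0.016466 + 0.065198] = 0.169 m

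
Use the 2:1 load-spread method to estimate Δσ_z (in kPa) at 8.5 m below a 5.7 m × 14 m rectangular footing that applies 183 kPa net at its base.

Δσ_z ≈ 45.7 kPa

By the 2:1 method the load spreads at 1 horizontal : 2 vertical, so at depth z the loaded area has grown by z in each plan dimension:
Δσ = qBL/((B+z)(L+z)) = 183×5.7×14/((5.7+8.5)(14+8.5)) = 45.707 kPa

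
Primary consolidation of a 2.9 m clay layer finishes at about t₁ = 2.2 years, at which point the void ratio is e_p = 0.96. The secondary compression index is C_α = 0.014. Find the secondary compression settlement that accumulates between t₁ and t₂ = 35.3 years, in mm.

S_s ≈ 25 mm

Secondary compression: S_s = C_α·H/(1+e_p)·log₁₀(t₂/t₁)
S_s = 0.014×2.9/(1+0.96)×log₁₀(35.3/2.2)
    = 0.02071 × 1.205 = 0.02497 m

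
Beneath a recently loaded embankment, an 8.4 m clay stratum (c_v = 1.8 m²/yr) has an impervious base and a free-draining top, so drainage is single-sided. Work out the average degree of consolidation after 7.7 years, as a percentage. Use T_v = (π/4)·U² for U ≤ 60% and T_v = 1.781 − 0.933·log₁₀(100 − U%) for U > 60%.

U ≈ 50 %

Drainage path length: H_d = H = 8.4 m (single drainage).
T_v = c_v·t/H_d² = 1.8×7.7/8.4² = 0.19643.
T_v = 0.19643 corresponds to the U ≤ 60% branch:
U = √(4T_v/π) = 0.5001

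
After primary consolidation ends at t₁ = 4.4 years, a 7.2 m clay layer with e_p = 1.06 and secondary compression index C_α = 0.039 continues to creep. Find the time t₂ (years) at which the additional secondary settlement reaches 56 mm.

S_s = C_α·H/(1+e_p)·log₁₀(t₂/t₁) ⇒ log₁₀(t₂/t₁) = S_s·(1+e_p)/(C_α·H).
log₁₀(t₂/t₁) = 0.056 × (1+1.06) / (0.039×7.2) = 0.4108
t₂ = t₁ × 10^0.4108 = 4.4 × 2.575 = 11.33 years

t₂ ≈ 11.3 years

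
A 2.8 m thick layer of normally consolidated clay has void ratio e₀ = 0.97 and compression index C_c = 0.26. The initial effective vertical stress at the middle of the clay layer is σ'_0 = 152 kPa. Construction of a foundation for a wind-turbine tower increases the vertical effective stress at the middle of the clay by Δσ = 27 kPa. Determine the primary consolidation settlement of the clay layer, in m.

Final effective stress: σ'_f = σ'_0 + Δσ = 152 + 27 = 179 kPa.
Normally consolidated clay, so the full stress increment lies on the virgin compression line:
S_c = C_c·H/(1+e₀)·log₁₀(σ'_f/σ'_0) = 0.26×2.8/(1+0.97)×log₁₀(179/152)
    = 0.36954 × 0.071009 = 0.02624 m

S_c ≈ 0.0262 m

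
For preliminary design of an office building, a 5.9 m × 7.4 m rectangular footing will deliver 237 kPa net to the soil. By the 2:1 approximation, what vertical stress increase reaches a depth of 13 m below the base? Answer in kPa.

By the 2:1 method the load spreads at 1 horizontal : 2 vertical, so at depth z the loaded area has grown by z in each plan dimension:
Δσ = qBL/((B+z)(L+z)) = 237×5.9×7.4/((5.9+13)(7.4+13)) = 26.837 kPa

Δσ_z ≈ 26.8 kPa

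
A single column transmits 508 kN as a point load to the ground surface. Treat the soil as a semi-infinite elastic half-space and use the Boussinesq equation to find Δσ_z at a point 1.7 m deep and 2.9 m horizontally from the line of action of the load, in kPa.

Boussinesq vertical stress below a point load on an elastic half-space:
Δσ_z = 3P/(2πz²) · [1 + (r/z)²]^(−5/2)
r/z = 2.9/1.7 = 1.7059; [1+(r/z)²]^(−5/2) = 0.033079.
Δσ_z = 3×508/(2π×1.7²) × 0.033079 = 83.928 × 0.033079 = 2.776 kPa

Δσ_z ≈ 2.78 kPa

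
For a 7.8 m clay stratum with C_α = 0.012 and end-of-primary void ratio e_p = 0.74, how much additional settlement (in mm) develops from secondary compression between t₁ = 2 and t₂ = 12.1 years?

Secondary compression: S_s = C_α·H/(1+e_p)·log₁₀(t₂/t₁)
S_s = 0.012×7.8/(1+0.74)×log₁₀(12.1/2)
    = 0.05379 × 0.7818 = 0.04205 m

S_s ≈ 42.1 mm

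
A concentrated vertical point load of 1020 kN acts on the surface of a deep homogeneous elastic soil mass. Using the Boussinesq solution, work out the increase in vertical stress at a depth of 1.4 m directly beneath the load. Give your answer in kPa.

Boussinesq vertical stress below a point load on an elastic half-space:
Δσ_z = 3P/(2πz²) · [1 + (r/z)²]^(−5/2)
r/z = 0/1.4 = 0; [1+(r/z)²]^(−5/2) = 1.
Δσ_z = 3×1020/(2π×1.4²) × 1 = 248.48 × 1 = 248.5 kPa

Δσ_z ≈ 248 kPa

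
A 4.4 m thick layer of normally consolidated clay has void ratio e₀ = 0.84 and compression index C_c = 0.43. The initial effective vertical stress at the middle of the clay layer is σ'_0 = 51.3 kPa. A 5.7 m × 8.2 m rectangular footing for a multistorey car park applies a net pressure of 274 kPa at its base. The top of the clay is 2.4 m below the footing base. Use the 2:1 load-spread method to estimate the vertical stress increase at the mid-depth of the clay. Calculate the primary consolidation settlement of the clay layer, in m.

S_c ≈ 0.474 m

Mid-depth of clay below the footing base: z = 2.4 + 4.4/2 = 4.6 m.
Stress increase at mid-clay by the 2:1 spreading method:
Δσ = qBL/((B+z)(L+z)) = 274×5.7×8.2/((5.7+4.6)(8.2+4.6)) = 97.139 kPa
Final effective stress: σ'_f = σ'_0 + Δσ = 51.3 + 97.139 = 148.44 kPa.
Normally consolidated clay, so the full stress increment lies on the virgin compression line:
S_c = C_c·H/(1+e₀)·log₁₀(σ'_f/σ'_0) = 0.43×4.4/(1+0.84)×log₁₀(148.44/51.3)
    = 1.0283 × 0.46143 = 0.4745 m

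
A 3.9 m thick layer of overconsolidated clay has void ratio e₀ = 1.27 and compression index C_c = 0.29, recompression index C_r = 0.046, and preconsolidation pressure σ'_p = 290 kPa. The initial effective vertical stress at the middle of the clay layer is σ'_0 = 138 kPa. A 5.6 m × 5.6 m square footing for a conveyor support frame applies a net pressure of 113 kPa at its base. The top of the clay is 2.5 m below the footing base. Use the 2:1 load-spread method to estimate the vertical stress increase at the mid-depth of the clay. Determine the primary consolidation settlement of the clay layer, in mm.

S_c ≈ 7.78 mm

Mid-depth of clay below the footing base: z = 2.5 + 3.9/2 = 4.45 m.
Stress increase at mid-clay by the 2:1 spreading method:
Δσ = qBL/((B+z)(L+z)) = 113×5.6×5.6/((5.6+4.45)(5.6+4.45)) = 35.085 kPa
Final effective stress: σ'_f = 138 + 35.085 = 173.09 kPa.
σ'_f = 173.09 ≤ σ'_p = 290 kPa, so the clay remains overconsolidated and only the recompression index applies:
S_c = C_r·H/(1+e₀)·log₁₀(σ'_f/σ'_0) = 0.046×3.9/2.27×log₁₀(173.09/138)
    = 0.079033 × 0.098393 = 0.007776 m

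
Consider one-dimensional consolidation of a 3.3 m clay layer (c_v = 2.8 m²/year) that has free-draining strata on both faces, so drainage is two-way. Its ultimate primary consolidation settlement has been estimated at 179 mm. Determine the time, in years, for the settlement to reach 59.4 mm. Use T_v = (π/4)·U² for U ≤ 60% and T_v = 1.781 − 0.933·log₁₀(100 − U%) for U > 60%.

t ≈ 0.0841 years

Drainage path length: H_d = H/2 = 1.65 m (double drainage).
U = S(t)/S_ult = 59.4/179 = 0.3318.
U ≤ 60%: T_v = (π/4)·U² = (π/4)×0.33184² = 0.086488.
t = T_v·H_d²/c_v = 0.086488×1.65²/2.8 = 0.08409 years.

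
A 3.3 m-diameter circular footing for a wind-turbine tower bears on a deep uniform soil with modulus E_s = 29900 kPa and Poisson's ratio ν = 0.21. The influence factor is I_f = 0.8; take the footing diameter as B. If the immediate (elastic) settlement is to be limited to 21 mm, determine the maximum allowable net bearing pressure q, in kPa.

S_e = q·B·(1−ν²)/E_s · I_f  ⇒  q = S_e·E_s / (B·(1−ν²)·I_f).
q = 0.021 × 29900 / (3.3 × 0.9559 × 0.8) = 248.8 kPa

q ≈ 249 kPa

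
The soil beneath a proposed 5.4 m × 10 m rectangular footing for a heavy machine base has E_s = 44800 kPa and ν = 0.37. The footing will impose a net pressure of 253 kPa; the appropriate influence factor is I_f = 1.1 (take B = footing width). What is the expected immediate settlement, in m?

Immediate (elastic) settlement: S_e = q·B·(1−ν²)/E_s · I_f.
S_e = 253 × 5.4 × (1 − 0.37²) / 44800 × 1.1
    = 253 × 5.4 × 0.8631 / 44800 × 1.1
    = 0.02895 m

S_e ≈ 0.029 m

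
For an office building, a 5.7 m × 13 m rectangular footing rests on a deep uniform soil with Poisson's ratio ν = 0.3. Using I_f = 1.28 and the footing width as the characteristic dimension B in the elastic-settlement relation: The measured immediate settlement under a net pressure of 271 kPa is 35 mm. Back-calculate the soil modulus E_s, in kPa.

S_e = q·B·(1−ν²)/E_s · I_f  ⇒  E_s = q·B·(1−ν²)·I_f / S_e.
E_s = 271 × 5.7 × 0.91 × 1.28 / 0.035 = 51410 kPa

E_s ≈ 51400 kPa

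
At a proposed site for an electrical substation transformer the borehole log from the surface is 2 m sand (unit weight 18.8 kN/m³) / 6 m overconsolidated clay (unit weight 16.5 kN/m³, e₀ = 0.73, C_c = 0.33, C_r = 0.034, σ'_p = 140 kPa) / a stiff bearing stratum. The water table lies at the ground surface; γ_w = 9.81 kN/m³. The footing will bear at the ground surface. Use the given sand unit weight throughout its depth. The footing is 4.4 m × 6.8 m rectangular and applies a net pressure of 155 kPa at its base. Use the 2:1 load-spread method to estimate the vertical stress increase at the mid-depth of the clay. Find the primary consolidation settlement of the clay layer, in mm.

Mid-depth of clay below the ground surface: z = 2 + 6/2 = 5 m.
Total vertical stress at mid-clay: σ_v = 18.8×2 + 16.5×3 = 87.1 kPa.
Pore pressure: u = 9.81×(5 − 0) = 49.05 kPa.
Initial effective stress: σ'_0 = σ_v − u = 87.1 − 49.05 = 38.05 kPa.
Stress increase at mid-clay by the 2:1 spreading method:
Δσ = qBL/((B+z)(L+z)) = 155×4.4×6.8/((4.4+5)(6.8+5)) = 41.81 kPa
Final effective stress: σ'_f = 38.05 + 41.81 = 79.86 kPa.
σ'_f = 79.86 ≤ σ'_p = 140 kPa, so the clay remains overconsolidated and only the recompression index applies:
S_c = C_r·H/(1+e₀)·log₁₀(σ'_f/σ'_0) = 0.034×6/1.73×log₁₀(79.86/38.05)
    = 0.11792 × 0.32197 = 0.03797 m

S_c ≈ 38 mm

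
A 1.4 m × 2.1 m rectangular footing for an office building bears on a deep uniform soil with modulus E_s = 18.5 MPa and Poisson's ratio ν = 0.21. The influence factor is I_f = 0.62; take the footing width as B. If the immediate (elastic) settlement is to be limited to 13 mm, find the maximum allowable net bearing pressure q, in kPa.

q ≈ 290 kPa

E_s = 18.5 MPa = 18500 kPa.
S_e = q·B·(1−ν²)/E_s · I_f  ⇒  q = S_e·E_s / (B·(1−ν²)·I_f).
q = 0.013 × 18500 / (1.4 × 0.9559 × 0.62) = 289.9 kPa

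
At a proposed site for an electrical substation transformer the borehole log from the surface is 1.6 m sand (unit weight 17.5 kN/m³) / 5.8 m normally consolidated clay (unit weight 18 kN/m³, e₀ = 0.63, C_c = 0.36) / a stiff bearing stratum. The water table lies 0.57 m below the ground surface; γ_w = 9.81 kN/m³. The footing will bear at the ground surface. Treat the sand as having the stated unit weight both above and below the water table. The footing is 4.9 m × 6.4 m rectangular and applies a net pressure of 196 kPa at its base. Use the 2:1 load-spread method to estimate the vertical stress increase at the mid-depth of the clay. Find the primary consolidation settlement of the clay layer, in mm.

S_c ≈ 496 mm

Mid-depth of clay below the ground surface: z = 1.6 + 5.8/2 = 4.5 m.
Total vertical stress at mid-clay: σ_v = 17.5×1.6 + 18×2.9 = 80.2 kPa.
Pore pressure: u = 9.81×(4.5 − 0.57) = 38.553 kPa.
Initial effective stress: σ'_0 = σ_v − u = 80.2 − 38.553 = 41.647 kPa.
Stress increase at mid-clay by the 2:1 spreading method:
Δσ = qBL/((B+z)(L+z)) = 196×4.9×6.4/((4.9+4.5)(6.4+4.5)) = 59.99 kPa
Final effective stress: σ'_f = σ'_0 + Δσ = 41.647 + 59.99 = 101.64 kPa.
Normally consolidated clay, so the full stress increment lies on the virgin compression line:
S_c = C_c·H/(1+e₀)·log₁₀(σ'_f/σ'_0) = 0.36×5.8/(1+0.63)×log₁₀(101.64/41.647)
    = 1.281 × 0.38748 = 0.4964 m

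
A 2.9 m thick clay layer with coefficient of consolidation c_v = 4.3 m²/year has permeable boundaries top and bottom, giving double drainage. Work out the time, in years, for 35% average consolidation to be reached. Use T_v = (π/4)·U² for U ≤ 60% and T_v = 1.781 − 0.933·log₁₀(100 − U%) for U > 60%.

Drainage path length: H_d = H/2 = 1.45 m (double drainage).
U ≤ 60%: T_v = (π/4)·U² = (π/4)×0.35² = 0.096211.
t = T_v·H_d²/c_v = 0.096211×1.45²/4.3 = 0.04704 years.

t ≈ 0.047 years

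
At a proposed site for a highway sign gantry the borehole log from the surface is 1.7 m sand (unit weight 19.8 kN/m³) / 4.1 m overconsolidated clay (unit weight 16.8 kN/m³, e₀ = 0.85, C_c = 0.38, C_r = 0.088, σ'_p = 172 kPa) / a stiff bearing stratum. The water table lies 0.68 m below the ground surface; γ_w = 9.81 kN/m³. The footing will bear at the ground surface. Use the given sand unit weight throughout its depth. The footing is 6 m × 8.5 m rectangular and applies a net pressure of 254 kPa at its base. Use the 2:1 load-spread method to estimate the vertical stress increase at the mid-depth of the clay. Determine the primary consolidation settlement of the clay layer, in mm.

S_c ≈ 114 mm

Mid-depth of clay below the ground surface: z = 1.7 + 4.1/2 = 3.75 m.
Total vertical stress at mid-clay: σ_v = 19.8×1.7 + 16.8×2.05 = 68.1 kPa.
Pore pressure: u = 9.81×(3.75 − 0.68) = 30.117 kPa.
Initial effective stress: σ'_0 = σ_v − u = 68.1 − 30.117 = 37.983 kPa.
Stress increase at mid-clay by the 2:1 spreading method:
Δσ = qBL/((B+z)(L+z)) = 254×6×8.5/((6+3.75)(8.5+3.75)) = 108.46 kPa
Final effective stress: σ'_f = 37.983 + 108.46 = 146.44 kPa.
σ'_f = 146.44 ≤ σ'_p = 172 kPa, so the clay remains overconsolidated and only the recompression index applies:
S_c = C_r·H/(1+e₀)·log₁₀(σ'_f/σ'_0) = 0.088×4.1/1.85×log₁₀(146.44/37.983)
    = 0.19503 × 0.58607 = 0.1143 m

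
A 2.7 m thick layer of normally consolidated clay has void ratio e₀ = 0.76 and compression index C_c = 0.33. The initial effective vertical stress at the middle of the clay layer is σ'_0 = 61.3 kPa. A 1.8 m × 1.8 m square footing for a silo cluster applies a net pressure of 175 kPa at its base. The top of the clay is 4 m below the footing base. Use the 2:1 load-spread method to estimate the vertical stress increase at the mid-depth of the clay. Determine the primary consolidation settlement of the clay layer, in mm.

S_c ≈ 36.6 mm

Mid-depth of clay below the footing base: z = 4 + 2.7/2 = 5.35 m.
Stress increase at mid-clay by the 2:1 spreading method:
Δσ = qBL/((B+z)(L+z)) = 175×1.8×1.8/((1.8+5.35)(1.8+5.35)) = 11.091 kPa
Final effective stress: σ'_f = σ'_0 + Δσ = 61.3 + 11.091 = 72.391 kPa.
Normally consolidated clay, so the full stress increment lies on the virgin compression line:
S_c = C_c·H/(1+e₀)·log₁₀(σ'_f/σ'_0) = 0.33×2.7/(1+0.76)×log₁₀(72.391/61.3)
    = 0.50625 × 0.072224 = 0.03656 m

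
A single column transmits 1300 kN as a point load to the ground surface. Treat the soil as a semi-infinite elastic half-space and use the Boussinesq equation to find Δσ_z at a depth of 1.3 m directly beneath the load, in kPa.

Δσ_z ≈ 367 kPa

Boussinesq vertical stress below a point load on an elastic half-space:
Δσ_z = 3P/(2πz²) · [1 + (r/z)²]^(−5/2)
r/z = 0/1.3 = 0; [1+(r/z)²]^(−5/2) = 1.
Δσ_z = 3×1300/(2π×1.3²) × 1 = 367.28 × 1 = 367.3 kPa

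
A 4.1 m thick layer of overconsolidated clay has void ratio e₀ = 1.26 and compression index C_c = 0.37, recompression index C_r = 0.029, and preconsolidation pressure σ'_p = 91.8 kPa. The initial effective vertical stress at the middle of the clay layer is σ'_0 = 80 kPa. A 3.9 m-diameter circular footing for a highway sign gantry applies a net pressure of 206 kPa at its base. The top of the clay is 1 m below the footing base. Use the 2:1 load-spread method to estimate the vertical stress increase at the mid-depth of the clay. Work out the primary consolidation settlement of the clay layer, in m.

S_c ≈ 0.136 m

Mid-depth of clay below the footing base: z = 1 + 4.1/2 = 3.05 m.
Stress increase at mid-clay by the 2:1 spreading method:
Δσ ≈ qD²/(D+z)² = 206×3.9²/(3.9+3.05)² = 64.867 kPa
Final effective stress: σ'_f = 80 + 64.867 = 144.87 kPa.
σ'_f = 144.87 > σ'_p = 91.8 kPa, so the stress path crosses the preconsolidation pressure — recompression up to σ'_p, then virgin compression beyond:
S_c = H/(1+e₀)·[C_r·log₁₀(σ'_p/σ'_0) + C_c·log₁₀(σ'_f/σ'_p)]
    = 4.1/2.26 × [0.029×log₁₀(91.8/80) + 0.37×log₁₀(144.87/91.8)]
    = 1.8142 × [0.0017328 + 0.07331] = 0.1361 m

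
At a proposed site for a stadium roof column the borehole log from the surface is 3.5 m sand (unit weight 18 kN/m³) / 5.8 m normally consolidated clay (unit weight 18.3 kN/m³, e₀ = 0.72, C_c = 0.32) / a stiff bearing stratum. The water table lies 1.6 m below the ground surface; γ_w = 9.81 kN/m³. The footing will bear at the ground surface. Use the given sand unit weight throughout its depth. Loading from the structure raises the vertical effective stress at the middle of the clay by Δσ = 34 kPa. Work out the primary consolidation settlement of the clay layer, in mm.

Mid-depth of clay below the ground surface: z = 3.5 + 5.8/2 = 6.4 m.
Total vertical stress at mid-clay: σ_v = 18×3.5 + 18.3×2.9 = 116.07 kPa.
Pore pressure: u = 9.81×(6.4 − 1.6) = 47.088 kPa.
Initial effective stress: σ'_0 = σ_v − u = 116.07 − 47.088 = 68.982 kPa.
Final effective stress: σ'_f = σ'_0 + Δσ = 68.982 + 34 = 102.98 kPa.
Normally consolidated clay, so the full stress increment lies on the virgin compression line:
S_c = C_c·H/(1+e₀)·log₁₀(σ'_f/σ'_0) = 0.32×5.8/(1+0.72)×log₁₀(102.98/68.982)
    = 1.0791 × 0.17402 = 0.1878 m

S_c ≈ 188 mm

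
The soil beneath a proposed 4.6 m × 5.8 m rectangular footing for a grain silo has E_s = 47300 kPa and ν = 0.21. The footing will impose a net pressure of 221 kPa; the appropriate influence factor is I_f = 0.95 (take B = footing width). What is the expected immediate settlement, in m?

Immediate (elastic) settlement: S_e = q·B·(1−ν²)/E_s · I_f.
S_e = 221 × 4.6 × (1 − 0.21²) / 47300 × 0.95
    = 221 × 4.6 × 0.9559 / 47300 × 0.95
    = 0.01952 m

S_e ≈ 0.0195 m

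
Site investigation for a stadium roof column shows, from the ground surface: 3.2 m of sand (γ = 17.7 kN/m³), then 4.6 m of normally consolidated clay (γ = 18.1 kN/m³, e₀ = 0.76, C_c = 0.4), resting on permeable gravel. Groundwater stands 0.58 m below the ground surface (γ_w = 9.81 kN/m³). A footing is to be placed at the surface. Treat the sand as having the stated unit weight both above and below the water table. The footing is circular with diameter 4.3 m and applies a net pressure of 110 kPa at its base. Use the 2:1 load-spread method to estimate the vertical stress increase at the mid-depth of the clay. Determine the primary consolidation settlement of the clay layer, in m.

Mid-depth of clay below the ground surface: z = 3.2 + 4.6/2 = 5.5 m.
Total vertical stress at mid-clay: σ_v = 17.7×3.2 + 18.1×2.3 = 98.27 kPa.
Pore pressure: u = 9.81×(5.5 − 0.58) = 48.265 kPa.
Initial effective stress: σ'_0 = σ_v − u = 98.27 − 48.265 = 50.005 kPa.
Stress increase at mid-clay by the 2:1 spreading method:
Δσ ≈ qD²/(D+z)² = 110×4.3²/(4.3+5.5)² = 21.178 kPa
Final effective stress: σ'_f = σ'_0 + Δσ = 50.005 + 21.178 = 71.183 kPa.
Normally consolidated clay, so the full stress increment lies on the virgin compression line:
S_c = C_c·H/(1+e₀)·log₁₀(σ'_f/σ'_0) = 0.4×4.6/(1+0.76)×log₁₀(71.183/50.005)
    = 1.0455 × 0.15336 = 0.1603 m

S_c ≈ 0.16 m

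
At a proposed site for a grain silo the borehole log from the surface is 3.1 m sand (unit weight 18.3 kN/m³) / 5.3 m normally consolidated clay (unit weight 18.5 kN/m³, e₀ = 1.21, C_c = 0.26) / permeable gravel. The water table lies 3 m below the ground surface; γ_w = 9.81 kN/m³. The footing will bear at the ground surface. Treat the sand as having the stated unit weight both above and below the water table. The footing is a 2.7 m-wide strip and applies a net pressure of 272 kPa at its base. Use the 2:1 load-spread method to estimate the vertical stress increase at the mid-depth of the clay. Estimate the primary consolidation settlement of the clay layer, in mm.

Mid-depth of clay below the ground surface: z = 3.1 + 5.3/2 = 5.75 m.
Total vertical stress at mid-clay: σ_v = 18.3×3.1 + 18.5×2.65 = 105.75 kPa.
Pore pressure: u = 9.81×(5.75 − 3) = 26.978 kPa.
Initial effective stress: σ'_0 = σ_v − u = 105.75 − 26.978 = 78.772 kPa.
Stress increase at mid-clay by the 2:1 spreading method:
Δσ = qB/(B+z) = 272×2.7/(2.7+5.75) = 86.911 kPa
Final effective stress: σ'_f = σ'_0 + Δσ = 78.772 + 86.911 = 165.68 kPa.
Normally consolidated clay, so the full stress increment lies on the virgin compression line:
S_c = C_c·H/(1+e₀)·log₁₀(σ'_f/σ'_0) = 0.26×5.3/(1+1.21)×log₁₀(165.68/78.772)
    = 0.62353 × 0.3229 = 0.2013 m

S_c ≈ 201 mm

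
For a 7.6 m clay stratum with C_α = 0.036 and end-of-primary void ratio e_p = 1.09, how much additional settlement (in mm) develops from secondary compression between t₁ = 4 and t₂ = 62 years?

Secondary compression: S_s = C_α·H/(1+e_p)·log₁₀(t₂/t₁)
S_s = 0.036×7.6/(1+1.09)×log₁₀(62/4)
    = 0.1309 × 1.19 = 0.1558 m

S_s ≈ 156 mm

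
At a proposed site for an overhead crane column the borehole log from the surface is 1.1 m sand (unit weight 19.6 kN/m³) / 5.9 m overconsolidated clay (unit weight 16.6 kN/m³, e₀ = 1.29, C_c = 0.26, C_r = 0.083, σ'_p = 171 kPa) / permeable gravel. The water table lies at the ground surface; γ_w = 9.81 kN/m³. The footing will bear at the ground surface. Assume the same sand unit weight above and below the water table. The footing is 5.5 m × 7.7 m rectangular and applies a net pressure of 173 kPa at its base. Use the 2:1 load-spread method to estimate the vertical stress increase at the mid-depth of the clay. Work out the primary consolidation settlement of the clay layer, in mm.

S_c ≈ 106 mm

Mid-depth of clay below the ground surface: z = 1.1 + 5.9/2 = 4.05 m.
Total vertical stress at mid-clay: σ_v = 19.6×1.1 + 16.6×2.95 = 70.53 kPa.
Pore pressure: u = 9.81×(4.05 − 0) = 39.73 kPa.
Initial effective stress: σ'_0 = σ_v − u = 70.53 − 39.73 = 30.8 kPa.
Stress increase at mid-clay by the 2:1 spreading method:
Δσ = qBL/((B+z)(L+z)) = 173×5.5×7.7/((5.5+4.05)(7.7+4.05)) = 65.292 kPa
Final effective stress: σ'_f = 30.8 + 65.292 = 96.092 kPa.
σ'_f = 96.092 ≤ σ'_p = 171 kPa, so the clay remains overconsolidated and only the recompression index applies:
S_c = C_r·H/(1+e₀)·log₁₀(σ'_f/σ'_0) = 0.083×5.9/2.29×log₁₀(96.092/30.8)
    = 0.21384 × 0.49414 = 0.1057 m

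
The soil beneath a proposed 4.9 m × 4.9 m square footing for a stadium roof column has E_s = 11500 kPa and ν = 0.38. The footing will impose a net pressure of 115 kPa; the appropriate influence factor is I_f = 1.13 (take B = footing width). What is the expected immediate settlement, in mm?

S_e ≈ 47.4 mm

Immediate (elastic) settlement: S_e = q·B·(1−ν²)/E_s · I_f.
S_e = 115 × 4.9 × (1 − 0.38²) / 11500 × 1.13
    = 115 × 4.9 × 0.8556 / 11500 × 1.13
    = 0.04737 m = 47.37 mm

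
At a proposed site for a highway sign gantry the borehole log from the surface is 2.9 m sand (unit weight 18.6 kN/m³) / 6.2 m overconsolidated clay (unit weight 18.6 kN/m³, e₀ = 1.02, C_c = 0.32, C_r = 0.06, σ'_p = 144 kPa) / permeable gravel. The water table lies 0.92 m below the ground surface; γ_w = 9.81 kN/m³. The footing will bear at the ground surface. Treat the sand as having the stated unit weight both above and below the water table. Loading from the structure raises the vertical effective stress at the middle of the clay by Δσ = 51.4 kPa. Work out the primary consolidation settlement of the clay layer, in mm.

Mid-depth of clay below the ground surface: z = 2.9 + 6.2/2 = 6 m.
Total vertical stress at mid-clay: σ_v = 18.6×2.9 + 18.6×3.1 = 111.6 kPa.
Pore pressure: u = 9.81×(6 − 0.92) = 49.835 kPa.
Initial effective stress: σ'_0 = σ_v − u = 111.6 − 49.835 = 61.765 kPa.
Final effective stress: σ'_f = 61.765 + 51.4 = 113.16 kPa.
σ'_f = 113.16 ≤ σ'_p = 144 kPa, so the clay remains overconsolidated and only the recompression index applies:
S_c = C_r·H/(1+e₀)·log₁₀(σ'_f/σ'_0) = 0.06×6.2/2.02×log₁₀(113.16/61.765)
    = 0.18416 × 0.26295 = 0.04842 m

S_c ≈ 48.4 mm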